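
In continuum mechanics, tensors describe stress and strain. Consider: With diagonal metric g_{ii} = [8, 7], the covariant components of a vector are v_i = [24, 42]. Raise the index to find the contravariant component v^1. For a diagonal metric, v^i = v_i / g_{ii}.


To raise an index with a diagonal metric: v^i = v_i / g_{ii}.
For index 1: v_1 = 24, g_{11} = 8
v^1 = 24 / 8 = 3

3


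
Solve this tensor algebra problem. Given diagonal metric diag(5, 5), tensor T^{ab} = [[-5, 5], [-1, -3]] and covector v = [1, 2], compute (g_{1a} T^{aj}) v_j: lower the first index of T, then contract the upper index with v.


Step 1: lower the first index. For a diagonal metric, g_{ia} T^{aj} = g_{ii} T^{ij} (no sum on i).
g_{11} = 5
S_1{}^1 = 5 * T^{11} = 5 * -5 = -25
S_1{}^2 = 5 * T^{12} = 5 * 5 = 25
Step 2: contract S_1{}^j with v_j.
S_1{}^1 * v_1 = -25 * 1 = -25
S_1{}^2 * v_2 = 25 * 2 = 50
Result = -25 + 50 = 25

25


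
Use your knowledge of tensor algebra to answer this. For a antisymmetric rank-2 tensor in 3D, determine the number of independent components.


A antisymmetric rank-2 tensor in d dimensions has d(d-1)/2 independent components.
d = 3
d(d-1)/2 = 3 * 2 / 2 = 6 / 2 = 3

3


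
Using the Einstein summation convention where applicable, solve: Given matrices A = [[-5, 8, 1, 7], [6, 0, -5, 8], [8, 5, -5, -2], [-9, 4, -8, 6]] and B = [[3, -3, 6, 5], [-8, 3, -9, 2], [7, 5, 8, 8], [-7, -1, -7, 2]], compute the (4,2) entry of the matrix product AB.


(AB)_{ij} = sum_k A_{ik} B_{kj}.
For i=4, j=2:
A_{41} * B_{12} = -9 * -3 = 27
A_{42} * B_{22} = 4 * 3 = 12
A_{43} * B_{32} = -8 * 5 = -40
A_{44} * B_{42} = 6 * -1 = -6
Sum = 27 + 12 + -40 + -6 = -7

-7


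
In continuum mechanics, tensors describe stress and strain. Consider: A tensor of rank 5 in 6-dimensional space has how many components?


The number of components of a rank-r tensor in d dimensions is d^r.
Here d = 6 and r = 5.
6^5 = 7776

7776


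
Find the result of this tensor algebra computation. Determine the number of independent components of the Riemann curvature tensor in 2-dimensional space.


The Riemann tensor in d dimensions has d^2(d^2 - 1)/12 independent components.
d = 2, so d^2 = 4
d^2 - 1 = 3
d^2(d^2 - 1) = 4 * 3 = 12
Divide by 12: 12 / 12 = 1

1


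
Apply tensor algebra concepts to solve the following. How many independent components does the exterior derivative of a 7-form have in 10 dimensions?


The exterior derivative of a p-form is a (p+1)-form.
Its number of independent components is C(n, p+1).
n = 10, p+1 = 8
C(10, 8) = 45

45


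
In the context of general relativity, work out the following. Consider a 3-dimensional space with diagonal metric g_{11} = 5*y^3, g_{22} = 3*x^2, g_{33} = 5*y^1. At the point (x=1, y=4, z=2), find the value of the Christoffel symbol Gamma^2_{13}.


For a diagonal metric, Gamma^k_{ij} = (1/2) g^{kk} (dg_{ik}/dx_j + dg_{jk}/dx_i - dg_{ij}/dx_k).
The metric is diagonal, so g_{ab} = 0 for a != b.
At the given point: g_{11} = 320, g_{22} = 3, g_{33} = 20
g^{22} = 1/3
dg_{12}/dx_3 = 0 (off-diagonal)
dg_{32}/dx_1 = 0 (off-diagonal)
dg_{13}/dx_2 = 0 (off-diagonal)
Numerator = 0 + 0 - 0 = 0
Gamma^2_{13} = 0 / (2 * 3) = 0

0


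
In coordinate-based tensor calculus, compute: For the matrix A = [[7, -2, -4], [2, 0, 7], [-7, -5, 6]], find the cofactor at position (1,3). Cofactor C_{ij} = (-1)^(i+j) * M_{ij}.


To find cofactor C_{13}, delete row 1 and column 3.
The resulting 2x2 submatrix is: [[2, 0], [-7, -5]]
Minor M_{13} = 2*-5 - 0*-7
  = -10 - 0 = -10
Sign = (-1)^(1+3) = (-1)^4 = 1
Cofactor C_{13} = 1 * -10 = -10

-10


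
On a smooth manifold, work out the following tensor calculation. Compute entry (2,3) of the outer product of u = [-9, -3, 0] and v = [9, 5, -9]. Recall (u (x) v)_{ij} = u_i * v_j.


The outer product entry T_{ij} = u_i * v_j.
We need i=2, j=3.
u_2 = -3, v_3 = -9
T_{2,3} = -3 * -9 = 27

27


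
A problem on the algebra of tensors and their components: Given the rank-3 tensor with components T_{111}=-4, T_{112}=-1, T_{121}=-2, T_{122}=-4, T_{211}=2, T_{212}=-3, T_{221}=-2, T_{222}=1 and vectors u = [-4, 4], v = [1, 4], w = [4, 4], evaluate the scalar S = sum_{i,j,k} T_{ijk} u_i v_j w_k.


S = sum over i,j,k of T_{ijk} u_i v_j w_k. Expanding all 8 terms:
T_{111}*u_1*v_1*w_1 = -4*-4*1*4 = 64  (running total: 64)
T_{112}*u_1*v_1*w_2 = -1*-4*1*4 = 16  (running total: 80)
T_{121}*u_1*v_2*w_1 = -2*-4*4*4 = 128  (running total: 208)
T_{122}*u_1*v_2*w_2 = -4*-4*4*4 = 256  (running total: 464)
T_{211}*u_2*v_1*w_1 = 2*4*1*4 = 32  (running total: 496)
T_{212}*u_2*v_1*w_2 = -3*4*1*4 = -48  (running total: 448)
T_{221}*u_2*v_2*w_1 = -2*4*4*4 = -128  (running total: 320)
T_{222}*u_2*v_2*w_2 = 1*4*4*4 = 64  (running total: 384)
S = 384

384


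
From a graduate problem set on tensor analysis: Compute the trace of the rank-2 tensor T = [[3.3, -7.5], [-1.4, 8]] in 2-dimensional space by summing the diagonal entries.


The contraction (trace) of a rank-2 tensor is the sum of its diagonal elements.
Diagonal entries: A[1,1] = 3.3, A[2,2] = 8
Tr(A) = 3.3 + 8 = 11.3

11.3


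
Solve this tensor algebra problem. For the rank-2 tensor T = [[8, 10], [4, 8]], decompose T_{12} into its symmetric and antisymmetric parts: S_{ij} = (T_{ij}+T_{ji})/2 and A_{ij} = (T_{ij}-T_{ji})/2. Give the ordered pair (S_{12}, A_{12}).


T_{12} = 10
T_{21} = 4
S_{12} = (10 + 4)/2 = 14/2 = 7
A_{12} = (10 - 4)/2 = 6/2 = 3
Check: S + A = 7 + 3 = 10 = T_{12}.

(7, 3)


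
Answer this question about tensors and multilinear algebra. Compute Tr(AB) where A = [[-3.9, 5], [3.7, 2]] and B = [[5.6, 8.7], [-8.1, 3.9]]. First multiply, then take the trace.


Tr(AB) = sum_i (AB)_{ii} where (AB)_{ii} = sum_k A_{ik} B_{ki}.
(AB)_{11} = -3.9*5.6 + 5*-8.1 = -62.34
(AB)_{22} = 3.7*8.7 + 2*3.9 = 39.99
Tr(AB) = -62.34 + 39.99 = -22.35

-22.35


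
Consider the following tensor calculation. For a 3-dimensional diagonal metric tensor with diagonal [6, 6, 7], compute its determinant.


For a diagonal metric, the determinant is the product of diagonal entries.
Diagonal entries: 6, 6, 7
det(g) = 6 * 6 * 7 = 252

252


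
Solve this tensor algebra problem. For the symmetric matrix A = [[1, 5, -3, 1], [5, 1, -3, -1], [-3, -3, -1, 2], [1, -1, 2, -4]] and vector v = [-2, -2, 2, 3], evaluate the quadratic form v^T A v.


First compute Av:
(Av)_1 = 1*-2 + 5*-2 + -3*2 + 1*3 = -15
(Av)_2 = 5*-2 + 1*-2 + -3*2 + -1*3 = -21
(Av)_3 = -3*-2 + -3*-2 + -1*2 + 2*3 = 16
(Av)_4 = 1*-2 + -1*-2 + 2*2 + -4*3 = -8
Av = [-15, -21, 16, -8]
Then v^T (Av) = -2*-15 + -2*-21 + 2*16 + 3*-8
= 30 + 42 + 32 + -24 = 80

80


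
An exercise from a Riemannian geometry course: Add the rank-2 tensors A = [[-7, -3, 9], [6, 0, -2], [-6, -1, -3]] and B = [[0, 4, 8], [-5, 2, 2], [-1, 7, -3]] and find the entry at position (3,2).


Tensor addition is component-wise: (A + B)_{ij} = A_{ij} + B_{ij}.
A_{32} = -1
B_{32} = 7
(A + B)_{32} = -1 + 7 = 6

6


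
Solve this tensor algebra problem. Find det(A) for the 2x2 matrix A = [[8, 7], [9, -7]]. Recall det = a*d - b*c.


For a 2x2 matrix [[a, b], [c, d]], det = a*d - b*c.
a = 8, b = 7, c = 9, d = -7
a*d = 8 * -7 = -56
b*c = 7 * 9 = 63
det = -56 - 63 = -119

-119


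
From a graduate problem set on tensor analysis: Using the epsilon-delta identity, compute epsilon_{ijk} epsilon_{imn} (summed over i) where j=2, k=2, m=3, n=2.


Using the identity: epsilon_{ijk} epsilon_{imn} = delta_{jm} delta_{kn} - delta_{jn} delta_{km}.
delta_{23} = 0
delta_{22} = 1
delta_{22} = 1
delta_{23} = 0
Result = 0 * 1 - 1 * 0 = 0 - 0 = 0

0


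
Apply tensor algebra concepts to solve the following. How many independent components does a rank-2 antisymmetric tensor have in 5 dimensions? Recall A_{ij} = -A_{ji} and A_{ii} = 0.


An antisymmetric rank-2 tensor satisfies A_{ij} = -A_{ji}, so diagonal entries are zero.
The independent components are the upper-triangular entries: C(n, 2) = n(n-1)/2.
n = 5
C(5, 2) = 5 * 4 / 2 = 20 / 2 = 10

10


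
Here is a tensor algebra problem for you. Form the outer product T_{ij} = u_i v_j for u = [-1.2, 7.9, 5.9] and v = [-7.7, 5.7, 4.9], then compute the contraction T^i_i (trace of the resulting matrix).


The outer product gives T_{ij} = u_i v_j.
The trace (contraction) is Tr(T) = sum_i T_{ii} = sum_i u_i v_i.
Diagonal entries:
T_{11} = u_1 * v_1 = -1.2 * -7.7 = 9.24
T_{22} = u_2 * v_2 = 7.9 * 5.7 = 45.03
T_{33} = u_3 * v_3 = 5.9 * 4.9 = 28.91
Tr(T) = 9.24 + 45.03 + 28.91 = 83.18

83.18


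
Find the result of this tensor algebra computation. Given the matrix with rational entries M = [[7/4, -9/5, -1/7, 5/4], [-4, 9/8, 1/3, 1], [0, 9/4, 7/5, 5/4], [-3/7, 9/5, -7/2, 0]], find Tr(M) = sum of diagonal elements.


The trace is the sum of diagonal entries.
Diagonal: M[1,1] = 7/4, M[2,2] = 9/8, M[3,3] = 7/5, M[4,4] = 0
Tr(M) = 7/4 + 9/8 + 7/5 + 0
Computing step by step:
After adding M[1,1]: 7/4
After adding M[2,2]: 23/8
After adding M[3,3]: 171/40
After adding M[4,4]: 171/40
Tr(M) = 171/40

171/40


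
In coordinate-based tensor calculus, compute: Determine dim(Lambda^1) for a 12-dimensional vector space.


The dimension of the space of p-forms on an n-dimensional space is C(n, p).
n = 12, p = 1
C(12, 1) = 12! / (1! * 11!) = 12

12


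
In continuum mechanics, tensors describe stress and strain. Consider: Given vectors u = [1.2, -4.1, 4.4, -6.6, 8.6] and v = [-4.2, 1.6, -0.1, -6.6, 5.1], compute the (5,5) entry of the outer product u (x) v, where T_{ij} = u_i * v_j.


The outer product entry T_{ij} = u_i * v_j.
We need i=5, j=5.
u_5 = 8.6, v_5 = 5.1
T_{5,5} = 8.6 * 5.1 = 43.86

43.86


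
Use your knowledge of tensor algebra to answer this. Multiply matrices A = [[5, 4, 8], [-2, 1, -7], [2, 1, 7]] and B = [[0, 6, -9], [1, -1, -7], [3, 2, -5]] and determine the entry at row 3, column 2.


(AB)_{ij} = sum_k A_{ik} B_{kj}.
For i=3, j=2:
A_{31} * B_{12} = 2 * 6 = 12
A_{32} * B_{22} = 1 * -1 = -1
A_{33} * B_{32} = 7 * 2 = 14
Sum = 12 + -1 + 14 = 25

25


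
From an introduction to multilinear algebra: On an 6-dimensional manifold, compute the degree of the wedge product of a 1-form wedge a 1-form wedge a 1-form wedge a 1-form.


The degree of a wedge product is the sum of the degrees of the individual forms.
Degrees: 1, 1, 1, 1
Total degree = 1 + 1 + 1 + 1 = 4

4


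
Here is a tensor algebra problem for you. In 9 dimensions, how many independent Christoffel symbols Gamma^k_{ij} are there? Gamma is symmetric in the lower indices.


Christoffel symbols Gamma^k_{ij} are symmetric in i,j, so there are d * d(d+1)/2 independent symbols.
d = 9
d(d+1)/2 = 9 * 10 / 2 = 45
Total = 9 * 45 = 405

405


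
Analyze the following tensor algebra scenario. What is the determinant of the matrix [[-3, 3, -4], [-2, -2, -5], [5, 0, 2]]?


Expanding along the first row, det(A) = a11*M_11 - a12*M_12 + a13*M_13, where M_1j is the (1,j) minor.
Minor M_11 = -2*2 - -5*0 = -4
Minor M_12 = -2*2 - -5*5 = 21
Minor M_13 = -2*0 - -2*5 = 10
det = -3*(-4) - 3*(21) + -4*(10)
    = 12 - 63 + -40
    = -91

-91


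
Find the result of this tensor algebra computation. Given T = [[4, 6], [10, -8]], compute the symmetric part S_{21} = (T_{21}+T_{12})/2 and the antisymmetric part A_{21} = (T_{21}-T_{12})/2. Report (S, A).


T_{21} = 10
T_{12} = 6
S_{21} = (10 + 6)/2 = 16/2 = 8
A_{21} = (10 - 6)/2 = 4/2 = 2
Check: S + A = 8 + 2 = 10 = T_{21}.

(8, 2)


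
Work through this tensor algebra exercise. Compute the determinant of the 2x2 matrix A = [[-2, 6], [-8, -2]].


For a 2x2 matrix [[a, b], [c, d]], det = a*d - b*c.
a = -2, b = 6, c = -8, d = -2
a*d = -2 * -2 = 4
b*c = 6 * -8 = -48
det = 4 - -48 = 52

52


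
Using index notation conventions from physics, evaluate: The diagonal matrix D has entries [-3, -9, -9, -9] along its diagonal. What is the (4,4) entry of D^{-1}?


For a diagonal matrix, the inverse has entries (D^{-1})_{ii} = 1/d_{ii}.
The diagonal entries are: d_{11} = -3, d_{22} = -9, d_{33} = -9, d_{44} = -9
We need (D^{-1})_{44} = 1/d_{44} = 1/-9 = -1/9

-1/9


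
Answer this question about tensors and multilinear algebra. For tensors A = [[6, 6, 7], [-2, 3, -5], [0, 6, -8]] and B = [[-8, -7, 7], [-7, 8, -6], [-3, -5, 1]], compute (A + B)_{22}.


Tensor addition is component-wise: (A + B)_{ij} = A_{ij} + B_{ij}.
A_{22} = 3
B_{22} = 8
(A + B)_{22} = 3 + 8 = 11

11


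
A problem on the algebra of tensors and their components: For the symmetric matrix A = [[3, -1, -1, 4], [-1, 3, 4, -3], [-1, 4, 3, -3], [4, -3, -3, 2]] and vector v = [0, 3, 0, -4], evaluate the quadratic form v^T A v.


First compute Av:
(Av)_1 = 3*0 + -1*3 + -1*0 + 4*-4 = -19
(Av)_2 = -1*0 + 3*3 + 4*0 + -3*-4 = 21
(Av)_3 = -1*0 + 4*3 + 3*0 + -3*-4 = 24
(Av)_4 = 4*0 + -3*3 + -3*0 + 2*-4 = -17
Av = [-19, 21, 24, -17]
Then v^T (Av) = 0*-19 + 3*21 + 0*24 + -4*-17
= 0 + 63 + 0 + 68 = 131

131


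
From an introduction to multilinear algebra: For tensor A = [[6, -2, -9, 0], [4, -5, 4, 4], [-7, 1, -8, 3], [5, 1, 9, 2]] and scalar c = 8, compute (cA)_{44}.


Scalar multiplication: (cA)_{ij} = c * A_{ij}.
c = 8
A_{44} = 2
(cA)_{44} = 8 * 2 = 16

16


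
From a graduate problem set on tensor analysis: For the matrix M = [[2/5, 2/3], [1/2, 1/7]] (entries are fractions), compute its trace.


The trace is the sum of diagonal entries.
Diagonal: M[1,1] = 2/5, M[2,2] = 1/7
Tr(M) = 2/5 + 1/7
Computing step by step:
After adding M[1,1]: 2/5
After adding M[2,2]: 19/35
Tr(M) = 19/35

19/35


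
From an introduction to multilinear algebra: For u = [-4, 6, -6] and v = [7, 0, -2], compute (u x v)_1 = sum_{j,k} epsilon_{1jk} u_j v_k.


(u x v)_1 = sum_{j,k} epsilon_{1jk} u_j v_k. Only permutations of (1,2,3) contribute; the two non-zero terms are:
eps_{123} u_2 v_3 = 1 * 6 * -2 = -12
eps_{132} u_3 v_2 = -1 * -6 * 0 = 0
(u x v)_1 = -12

-12


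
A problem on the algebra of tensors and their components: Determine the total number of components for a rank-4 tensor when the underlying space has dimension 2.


The number of components of a rank-r tensor in d dimensions is d^r.
Here d = 2 and r = 4.
2^4 = 16

16


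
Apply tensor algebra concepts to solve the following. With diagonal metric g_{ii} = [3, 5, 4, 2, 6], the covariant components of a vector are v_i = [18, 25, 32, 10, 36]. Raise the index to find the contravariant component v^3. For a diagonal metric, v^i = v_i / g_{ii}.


To raise an index with a diagonal metric: v^i = v_i / g_{ii}.
For index 3: v_3 = 32, g_{33} = 4
v^3 = 32 / 4 = 8

8


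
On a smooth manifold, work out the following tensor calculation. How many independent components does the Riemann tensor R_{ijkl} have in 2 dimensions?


The Riemann tensor in d dimensions has d^2(d^2 - 1)/12 independent components.
d = 2, so d^2 = 4
d^2 - 1 = 3
d^2(d^2 - 1) = 4 * 3 = 12
Divide by 12: 12 / 12 = 1

1


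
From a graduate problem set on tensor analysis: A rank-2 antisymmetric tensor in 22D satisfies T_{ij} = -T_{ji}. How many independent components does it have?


An antisymmetric rank-2 tensor satisfies A_{ij} = -A_{ji}, so diagonal entries are zero.
The independent components are the upper-triangular entries: C(n, 2) = n(n-1)/2.
n = 22
C(22, 2) = 22 * 21 / 2 = 462 / 2 = 231

231


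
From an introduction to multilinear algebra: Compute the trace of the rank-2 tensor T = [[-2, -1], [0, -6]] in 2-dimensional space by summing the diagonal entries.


The contraction (trace) of a rank-2 tensor is the sum of its diagonal elements.
Diagonal entries: A[1,1] = -2, A[2,2] = -6
Tr(A) = -2 + -6 = -8

-8


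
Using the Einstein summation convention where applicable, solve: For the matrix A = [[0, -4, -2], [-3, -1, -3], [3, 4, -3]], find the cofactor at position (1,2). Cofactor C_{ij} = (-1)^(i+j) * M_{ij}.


To find cofactor C_{12}, delete row 1 and column 2.
The resulting 2x2 submatrix is: [[-3, -3], [3, -3]]
Minor M_{12} = -3*-3 - -3*3
  = 9 - -9 = 18
Sign = (-1)^(1+2) = (-1)^3 = -1
Cofactor C_{12} = -1 * 18 = -18

-18


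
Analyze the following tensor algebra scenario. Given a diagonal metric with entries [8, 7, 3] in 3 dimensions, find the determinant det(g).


For a diagonal metric, the determinant is the product of diagonal entries.
Diagonal entries: 8, 7, 3
det(g) = 8 * 7 * 3 = 168

168


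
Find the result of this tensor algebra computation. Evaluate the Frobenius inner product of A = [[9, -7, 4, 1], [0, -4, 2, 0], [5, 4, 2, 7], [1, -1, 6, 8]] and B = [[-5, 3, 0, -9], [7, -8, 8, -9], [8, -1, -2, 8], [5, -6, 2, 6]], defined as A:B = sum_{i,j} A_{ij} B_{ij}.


A:B = sum over all i,j of A_{ij} * B_{ij}.
Row 1: 9*-5=-45, -7*3=-21, 4*0=0, 1*-9=-9 => row sum = -75
Row 2: 0*7=0, -4*-8=32, 2*8=16, 0*-9=0 => row sum = 48
Row 3: 5*8=40, 4*-1=-4, 2*-2=-4, 7*8=56 => row sum = 88
Row 4: 1*5=5, -1*-6=6, 6*2=12, 8*6=48 => row sum = 71
Total = -75 + 48 + 88 + 71 = 132

132


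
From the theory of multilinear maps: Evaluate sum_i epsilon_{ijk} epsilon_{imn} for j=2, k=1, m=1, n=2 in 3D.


Using the identity: epsilon_{ijk} epsilon_{imn} = delta_{jm} delta_{kn} - delta_{jn} delta_{km}.
delta_{21} = 0
delta_{12} = 0
delta_{22} = 1
delta_{11} = 1
Result = 0 * 0 - 1 * 1 = 0 - 1 = -1

-1


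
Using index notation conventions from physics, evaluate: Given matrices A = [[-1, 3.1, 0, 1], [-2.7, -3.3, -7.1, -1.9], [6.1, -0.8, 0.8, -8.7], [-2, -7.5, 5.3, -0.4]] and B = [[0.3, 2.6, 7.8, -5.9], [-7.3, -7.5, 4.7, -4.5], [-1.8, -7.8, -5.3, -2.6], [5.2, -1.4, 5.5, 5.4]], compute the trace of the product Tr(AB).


Tr(AB) = sum_i (AB)_{ii} where (AB)_{ii} = sum_k A_{ik} B_{ki}.
(AB)_{11} = -1*0.3 + 3.1*-7.3 + 0*-1.8 + 1*5.2 = -17.73
(AB)_{22} = -2.7*2.6 + -3.3*-7.5 + -7.1*-7.8 + -1.9*-1.4 = 75.77
(AB)_{33} = 6.1*7.8 + -0.8*4.7 + 0.8*-5.3 + -8.7*5.5 = -8.27
(AB)_{44} = -2*-5.9 + -7.5*-4.5 + 5.3*-2.6 + -0.4*5.4 = 29.61
Tr(AB) = -17.73 + 75.77 + -8.27 + 29.61 = 79.38

79.38


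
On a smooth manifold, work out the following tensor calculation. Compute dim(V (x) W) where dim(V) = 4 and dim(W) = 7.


The dimension of a tensor product is the product of dimensions.
dim(V) = 4, dim(W) = 7
dim(V (x) W) = 4 * 7 = 28

28


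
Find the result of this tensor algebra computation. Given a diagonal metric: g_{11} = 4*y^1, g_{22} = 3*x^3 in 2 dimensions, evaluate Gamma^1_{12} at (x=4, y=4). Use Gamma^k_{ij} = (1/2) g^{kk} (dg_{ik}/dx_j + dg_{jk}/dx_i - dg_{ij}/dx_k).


For a diagonal metric, Gamma^k_{ij} = (1/2) g^{kk} (dg_{ik}/dx_j + dg_{jk}/dx_i - dg_{ij}/dx_k).
The metric is diagonal, so g_{ab} = 0 for a != b.
At the given point: g_{11} = 16, g_{22} = 192
g^{11} = 1/16
dg_{11}/dx_2 = dg_{11}/dx_2 = 4
dg_{21}/dx_1 = 0 (off-diagonal)
dg_{12}/dx_1 = 0 (off-diagonal)
Numerator = 4 + 0 - 0 = 4
Gamma^1_{12} = 4 / (2 * 16) = 1/8

1/8


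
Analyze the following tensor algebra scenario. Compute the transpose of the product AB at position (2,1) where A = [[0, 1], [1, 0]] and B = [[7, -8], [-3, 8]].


(AB)^T_{ij} = (AB)_{ji} = sum_k A_{jk} B_{ki}.
For i=2, j=1 we need (AB)_{12}:
A_{11} * B_{12} = 0 * -8 = 0
A_{12} * B_{22} = 1 * 8 = 8
Sum = 0 + 8 = 8

8


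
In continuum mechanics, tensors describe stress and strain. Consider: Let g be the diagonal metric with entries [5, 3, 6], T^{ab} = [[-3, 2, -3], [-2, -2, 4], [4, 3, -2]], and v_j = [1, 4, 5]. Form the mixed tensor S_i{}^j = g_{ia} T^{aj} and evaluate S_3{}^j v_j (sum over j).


Step 1: lower the first index. For a diagonal metric, g_{ia} T^{aj} = g_{ii} T^{ij} (no sum on i).
g_{33} = 6
S_3{}^1 = 6 * T^{31} = 6 * 4 = 24
S_3{}^2 = 6 * T^{32} = 6 * 3 = 18
S_3{}^3 = 6 * T^{33} = 6 * -2 = -12
Step 2: contract S_3{}^j with v_j.
S_3{}^1 * v_1 = 24 * 1 = 24
S_3{}^2 * v_2 = 18 * 4 = 72
S_3{}^3 * v_3 = -12 * 5 = -60
Result = 24 + 72 + -60 = 36

36


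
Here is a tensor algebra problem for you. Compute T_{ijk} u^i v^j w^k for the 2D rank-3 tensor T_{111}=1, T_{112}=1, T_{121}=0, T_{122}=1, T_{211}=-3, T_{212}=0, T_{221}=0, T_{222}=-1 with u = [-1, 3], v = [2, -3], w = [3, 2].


S = sum over i,j,k of T_{ijk} u_i v_j w_k. Expanding all 8 terms:
T_{111}*u_1*v_1*w_1 = 1*-1*2*3 = -6  (running total: -6)
T_{112}*u_1*v_1*w_2 = 1*-1*2*2 = -4  (running total: -10)
T_{121}*u_1*v_2*w_1 = 0*-1*-3*3 = 0  (running total: -10)
T_{122}*u_1*v_2*w_2 = 1*-1*-3*2 = 6  (running total: -4)
T_{211}*u_2*v_1*w_1 = -3*3*2*3 = -54  (running total: -58)
T_{212}*u_2*v_1*w_2 = 0*3*2*2 = 0  (running total: -58)
T_{221}*u_2*v_2*w_1 = 0*3*-3*3 = 0  (running total: -58)
T_{222}*u_2*v_2*w_2 = -1*3*-3*2 = 18  (running total: -40)
S = -40

-40


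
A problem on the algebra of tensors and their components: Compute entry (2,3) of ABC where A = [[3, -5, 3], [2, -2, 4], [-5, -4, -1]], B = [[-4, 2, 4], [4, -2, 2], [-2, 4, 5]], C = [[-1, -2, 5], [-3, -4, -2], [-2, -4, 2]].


(ABC)_{23} = sum_m (AB)_{2m} C_{m3}. First compute row 2 of AB.
(AB)_{21} = 2*-4 + -2*4 + 4*-2 = -24
(AB)_{22} = 2*2 + -2*-2 + 4*4 = 24
(AB)_{23} = 2*4 + -2*2 + 4*5 = 24
Now contract with column 3 of C:
(AB)_{21} * C_{13} = -24 * 5 = -120
(AB)_{22} * C_{23} = 24 * -2 = -48
(AB)_{23} * C_{33} = 24 * 2 = 48
(ABC)_{23} = -120 + -48 + 48 = -120

-120


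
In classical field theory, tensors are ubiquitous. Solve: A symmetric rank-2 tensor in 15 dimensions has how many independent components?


A symmetric rank-2 tensor in d dimensions has d(d+1)/2 independent components.
d = 15
d(d+1)/2 = 15 * 16 / 2 = 240 / 2 = 120

120


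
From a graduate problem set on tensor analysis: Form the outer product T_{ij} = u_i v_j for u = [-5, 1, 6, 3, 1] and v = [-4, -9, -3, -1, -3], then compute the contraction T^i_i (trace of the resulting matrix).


The outer product gives T_{ij} = u_i v_j.
The trace (contraction) is Tr(T) = sum_i T_{ii} = sum_i u_i v_i.
Diagonal entries:
T_{11} = u_1 * v_1 = -5 * -4 = 20
T_{22} = u_2 * v_2 = 1 * -9 = -9
T_{33} = u_3 * v_3 = 6 * -3 = -18
T_{44} = u_4 * v_4 = 3 * -1 = -3
T_{55} = u_5 * v_5 = 1 * -3 = -3
Tr(T) = 20 + -9 + -18 + -3 + -3 = -13

-13


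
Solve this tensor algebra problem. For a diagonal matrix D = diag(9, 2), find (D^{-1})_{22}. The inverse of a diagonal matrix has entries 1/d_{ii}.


For a diagonal matrix, the inverse has entries (D^{-1})_{ii} = 1/d_{ii}.
The diagonal entries are: d_{11} = 9, d_{22} = 2
We need (D^{-1})_{22} = 1/d_{22} = 1/2 = 1/2

1/2


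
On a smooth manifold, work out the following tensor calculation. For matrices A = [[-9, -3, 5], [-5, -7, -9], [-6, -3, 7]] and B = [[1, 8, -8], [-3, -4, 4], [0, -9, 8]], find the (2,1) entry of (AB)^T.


(AB)^T_{ij} = (AB)_{ji} = sum_k A_{jk} B_{ki}.
For i=2, j=1 we need (AB)_{12}:
A_{11} * B_{12} = -9 * 8 = -72
A_{12} * B_{22} = -3 * -4 = 12
A_{13} * B_{32} = 5 * -9 = -45
Sum = -72 + 12 + -45 = -105

-105


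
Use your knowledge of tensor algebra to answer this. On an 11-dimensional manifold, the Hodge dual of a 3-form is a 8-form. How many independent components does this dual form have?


The Hodge dual of a p-form on an n-dimensional manifold is an (n-p)-form.
n = 11, p = 3, so dual degree = 11 - 3 = 8
The number of components is C(n, n-p) = C(11, 8) = 165

165


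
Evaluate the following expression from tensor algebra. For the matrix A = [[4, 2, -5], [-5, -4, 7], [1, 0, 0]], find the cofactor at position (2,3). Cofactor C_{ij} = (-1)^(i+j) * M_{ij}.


To find cofactor C_{23}, delete row 2 and column 3.
The resulting 2x2 submatrix is: [[4, 2], [1, 0]]
Minor M_{23} = 4*0 - 2*1
  = 0 - 2 = -2
Sign = (-1)^(2+3) = (-1)^5 = -1
Cofactor C_{23} = -1 * -2 = 2

2


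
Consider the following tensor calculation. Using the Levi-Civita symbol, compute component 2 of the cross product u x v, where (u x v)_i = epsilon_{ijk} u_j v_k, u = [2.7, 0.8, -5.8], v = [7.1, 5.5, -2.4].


(u x v)_2 = sum_{j,k} epsilon_{2jk} u_j v_k. Only permutations of (1,2,3) contribute; the two non-zero terms are:
eps_{213} u_1 v_3 = -1 * 2.7 * -2.4 = 6.48
eps_{231} u_3 v_1 = 1 * -5.8 * 7.1 = -41.18
(u x v)_2 = -34.7

-34.7


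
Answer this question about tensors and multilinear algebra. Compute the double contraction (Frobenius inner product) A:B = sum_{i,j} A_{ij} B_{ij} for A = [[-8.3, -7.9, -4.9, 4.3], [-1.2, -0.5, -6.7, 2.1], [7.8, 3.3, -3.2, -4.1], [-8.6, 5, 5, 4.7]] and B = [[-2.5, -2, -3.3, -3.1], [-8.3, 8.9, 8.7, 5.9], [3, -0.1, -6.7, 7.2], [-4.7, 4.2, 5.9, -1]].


A:B = sum over all i,j of A_{ij} * B_{ij}.
Row 1: -8.3*-2.5=20.75, -7.9*-2=15.8, -4.9*-3.3=16.17, 4.3*-3.1=-13.33 => row sum = 39.39
Row 2: -1.2*-8.3=9.96, -0.5*8.9=-4.45, -6.7*8.7=-58.29, 2.1*5.9=12.39 => row sum = -40.39
Row 3: 7.8*3=23.4, 3.3*-0.1=-0.33, -3.2*-6.7=21.44, -4.1*7.2=-29.52 => row sum = 14.99
Row 4: -8.6*-4.7=40.42, 5*4.2=21, 5*5.9=29.5, 4.7*-1=-4.7 => row sum = 86.22
Total = 39.39 + -40.39 + 14.99 + 86.22 = 100.21

100.21


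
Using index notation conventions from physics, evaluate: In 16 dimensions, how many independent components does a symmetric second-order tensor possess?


A symmetric rank-2 tensor in d dimensions has d(d+1)/2 independent components.
d = 16
d(d+1)/2 = 16 * 17 / 2 = 272 / 2 = 136

136


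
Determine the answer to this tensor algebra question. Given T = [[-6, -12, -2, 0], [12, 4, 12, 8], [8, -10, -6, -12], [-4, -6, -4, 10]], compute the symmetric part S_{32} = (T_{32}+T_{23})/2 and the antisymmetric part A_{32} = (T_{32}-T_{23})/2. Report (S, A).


T_{32} = -10
T_{23} = 12
S_{32} = (-10 + 12)/2 = 2/2 = 1
A_{32} = (-10 - 12)/2 = -22/2 = -11
Check: S + A = 1 + -11 = -10 = T_{32}.

(1, -11)


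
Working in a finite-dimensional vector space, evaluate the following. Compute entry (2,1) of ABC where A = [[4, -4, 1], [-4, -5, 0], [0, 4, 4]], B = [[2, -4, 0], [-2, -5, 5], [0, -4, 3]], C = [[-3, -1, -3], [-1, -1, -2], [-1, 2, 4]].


(ABC)_{21} = sum_m (AB)_{2m} C_{m1}. First compute row 2 of AB.
(AB)_{21} = -4*2 + -5*-2 + 0*0 = 2
(AB)_{22} = -4*-4 + -5*-5 + 0*-4 = 41
(AB)_{23} = -4*0 + -5*5 + 0*3 = -25
Now contract with column 1 of C:
(AB)_{21} * C_{11} = 2 * -3 = -6
(AB)_{22} * C_{21} = 41 * -1 = -41
(AB)_{23} * C_{31} = -25 * -1 = 25
(ABC)_{21} = -6 + -41 + 25 = -22

-22


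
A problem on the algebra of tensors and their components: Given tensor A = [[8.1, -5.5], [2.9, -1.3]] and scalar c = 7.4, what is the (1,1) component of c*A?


Scalar multiplication: (cA)_{ij} = c * A_{ij}.
c = 7.4
A_{11} = 8.1
(cA)_{11} = 7.4 * 8.1 = 59.94

59.94


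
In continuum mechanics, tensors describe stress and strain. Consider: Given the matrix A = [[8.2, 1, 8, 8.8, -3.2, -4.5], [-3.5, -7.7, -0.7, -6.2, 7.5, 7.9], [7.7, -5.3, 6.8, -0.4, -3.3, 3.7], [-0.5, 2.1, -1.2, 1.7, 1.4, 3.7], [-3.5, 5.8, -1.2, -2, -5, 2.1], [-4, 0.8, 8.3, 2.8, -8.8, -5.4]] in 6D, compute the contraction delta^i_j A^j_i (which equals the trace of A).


The contraction (trace) of a rank-2 tensor is the sum of its diagonal elements.
Diagonal entries: A[1,1] = 8.2, A[2,2] = -7.7, A[3,3] = 6.8, A[4,4] = 1.7, A[5,5] = -5, A[6,6] = -5.4
Tr(A) = 8.2 + -7.7 + 6.8 + 1.7 + -5 + -5.4 = -1.4

-1.4


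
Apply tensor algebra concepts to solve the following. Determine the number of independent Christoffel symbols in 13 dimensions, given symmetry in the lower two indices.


Christoffel symbols Gamma^k_{ij} are symmetric in i,j, so there are d * d(d+1)/2 independent symbols.
d = 13
d(d+1)/2 = 13 * 14 / 2 = 91
Total = 13 * 91 = 1183

1183


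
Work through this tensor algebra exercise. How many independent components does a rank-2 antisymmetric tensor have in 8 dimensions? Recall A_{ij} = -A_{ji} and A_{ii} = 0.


An antisymmetric rank-2 tensor satisfies A_{ij} = -A_{ji}, so diagonal entries are zero.
The independent components are the upper-triangular entries: C(n, 2) = n(n-1)/2.
n = 8
C(8, 2) = 8 * 7 / 2 = 56 / 2 = 28

28


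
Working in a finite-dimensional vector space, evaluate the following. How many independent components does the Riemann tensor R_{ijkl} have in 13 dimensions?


The Riemann tensor in d dimensions has d^2(d^2 - 1)/12 independent components.
d = 13, so d^2 = 169
d^2 - 1 = 168
d^2(d^2 - 1) = 169 * 168 = 28392
Divide by 12: 28392 / 12 = 2366

2366


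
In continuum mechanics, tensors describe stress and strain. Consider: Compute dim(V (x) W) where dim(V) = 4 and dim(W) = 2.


The dimension of a tensor product is the product of dimensions.
dim(V) = 4, dim(W) = 2
dim(V (x) W) = 4 * 2 = 8

8


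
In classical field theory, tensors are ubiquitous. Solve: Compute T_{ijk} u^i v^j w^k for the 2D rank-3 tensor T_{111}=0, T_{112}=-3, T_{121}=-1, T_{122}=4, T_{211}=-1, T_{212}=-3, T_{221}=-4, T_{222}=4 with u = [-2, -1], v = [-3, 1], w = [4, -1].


S = sum over i,j,k of T_{ijk} u_i v_j w_k. Expanding all 8 terms:
T_{111}*u_1*v_1*w_1 = 0*-2*-3*4 = 0  (running total: 0)
T_{112}*u_1*v_1*w_2 = -3*-2*-3*-1 = 18  (running total: 18)
T_{121}*u_1*v_2*w_1 = -1*-2*1*4 = 8  (running total: 26)
T_{122}*u_1*v_2*w_2 = 4*-2*1*-1 = 8  (running total: 34)
T_{211}*u_2*v_1*w_1 = -1*-1*-3*4 = -12  (running total: 22)
T_{212}*u_2*v_1*w_2 = -3*-1*-3*-1 = 9  (running total: 31)
T_{221}*u_2*v_2*w_1 = -4*-1*1*4 = 16  (running total: 47)
T_{222}*u_2*v_2*w_2 = 4*-1*1*-1 = 4  (running total: 51)
S = 51

51


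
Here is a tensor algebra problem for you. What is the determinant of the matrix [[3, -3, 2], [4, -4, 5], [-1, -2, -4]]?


Expanding along the first row, det(A) = a11*M_11 - a12*M_12 + a13*M_13, where M_1j is the (1,j) minor.
Minor M_11 = -4*-4 - 5*-2 = 26
Minor M_12 = 4*-4 - 5*-1 = -11
Minor M_13 = 4*-2 - -4*-1 = -12
det = 3*(26) - -3*(-11) + 2*(-12)
    = 78 - 33 + -24
    = 21

21


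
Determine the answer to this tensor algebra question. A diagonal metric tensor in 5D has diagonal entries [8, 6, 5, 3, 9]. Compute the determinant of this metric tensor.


For a diagonal metric, the determinant is the product of diagonal entries.
Diagonal entries: 8, 6, 5, 3, 9
det(g) = 8 * 6 * 5 * 3 * 9 = 6480

6480


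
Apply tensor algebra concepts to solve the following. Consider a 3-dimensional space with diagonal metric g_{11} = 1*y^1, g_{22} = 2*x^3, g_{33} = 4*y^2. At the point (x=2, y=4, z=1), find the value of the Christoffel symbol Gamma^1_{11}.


For a diagonal metric, Gamma^k_{ij} = (1/2) g^{kk} (dg_{ik}/dx_j + dg_{jk}/dx_i - dg_{ij}/dx_k).
The metric is diagonal, so g_{ab} = 0 for a != b.
At the given point: g_{11} = 4, g_{22} = 16, g_{33} = 64
g^{11} = 1/4
dg_{11}/dx_1 = dg_{11}/dx_1 = 0
dg_{11}/dx_1 = dg_{11}/dx_1 = 0
dg_{11}/dx_1 = dg_{11}/dx_1 = 0
Numerator = 0 + 0 - 0 = 0
Gamma^1_{11} = 0 / (2 * 4) = 0

0


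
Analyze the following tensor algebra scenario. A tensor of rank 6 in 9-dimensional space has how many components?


The number of components of a rank-r tensor in d dimensions is d^r.
Here d = 9 and r = 6.
9^6 = 531441

531441


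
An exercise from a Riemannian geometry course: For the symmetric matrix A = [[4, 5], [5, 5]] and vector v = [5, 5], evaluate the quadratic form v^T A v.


First compute Av:
(Av)_1 = 4*5 + 5*5 = 45
(Av)_2 = 5*5 + 5*5 = 50
Av = [45, 50]
Then v^T (Av) = 5*45 + 5*50
= 225 + 250 = 475

475


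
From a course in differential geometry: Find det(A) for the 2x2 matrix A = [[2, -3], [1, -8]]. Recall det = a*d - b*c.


For a 2x2 matrix [[a, b], [c, d]], det = a*d - b*c.
a = 2, b = -3, c = 1, d = -8
a*d = 2 * -8 = -16
b*c = -3 * 1 = -3
det = -16 - -3 = -13

-13


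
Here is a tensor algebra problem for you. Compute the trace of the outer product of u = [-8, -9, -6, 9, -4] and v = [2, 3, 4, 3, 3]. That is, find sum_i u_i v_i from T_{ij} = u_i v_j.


The outer product gives T_{ij} = u_i v_j.
The trace (contraction) is Tr(T) = sum_i T_{ii} = sum_i u_i v_i.
Diagonal entries:
T_{11} = u_1 * v_1 = -8 * 2 = -16
T_{22} = u_2 * v_2 = -9 * 3 = -27
T_{33} = u_3 * v_3 = -6 * 4 = -24
T_{44} = u_4 * v_4 = 9 * 3 = 27
T_{55} = u_5 * v_5 = -4 * 3 = -12
Tr(T) = -16 + -27 + -24 + 27 + -12 = -52

-52


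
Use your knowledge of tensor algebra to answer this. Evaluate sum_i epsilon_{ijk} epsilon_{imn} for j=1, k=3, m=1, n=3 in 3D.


Using the identity: epsilon_{ijk} epsilon_{imn} = delta_{jm} delta_{kn} - delta_{jn} delta_{km}.
delta_{11} = 1
delta_{33} = 1
delta_{13} = 0
delta_{31} = 0
Result = 1 * 1 - 0 * 0 = 1 - 0 = 1

1


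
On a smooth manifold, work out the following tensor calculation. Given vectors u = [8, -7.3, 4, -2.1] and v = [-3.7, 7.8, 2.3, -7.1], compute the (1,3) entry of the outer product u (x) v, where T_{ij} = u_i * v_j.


The outer product entry T_{ij} = u_i * v_j.
We need i=1, j=3.
u_1 = 8, v_3 = 2.3
T_{1,3} = 8 * 2.3 = 18.4

18.4


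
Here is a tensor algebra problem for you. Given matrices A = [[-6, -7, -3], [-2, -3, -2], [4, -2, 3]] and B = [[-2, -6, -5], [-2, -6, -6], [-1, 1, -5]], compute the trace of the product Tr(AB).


Tr(AB) = sum_i (AB)_{ii} where (AB)_{ii} = sum_k A_{ik} B_{ki}.
(AB)_{11} = -6*-2 + -7*-2 + -3*-1 = 29
(AB)_{22} = -2*-6 + -3*-6 + -2*1 = 28
(AB)_{33} = 4*-5 + -2*-6 + 3*-5 = -23
Tr(AB) = 29 + 28 + -23 = 34

34


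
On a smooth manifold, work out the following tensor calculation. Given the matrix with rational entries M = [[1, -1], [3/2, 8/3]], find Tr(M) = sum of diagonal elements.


The trace is the sum of diagonal entries.
Diagonal: M[1,1] = 1, M[2,2] = 8/3
Tr(M) = 1 + 8/3
Computing step by step:
After adding M[1,1]: 1
After adding M[2,2]: 11/3
Tr(M) = 11/3

11/3


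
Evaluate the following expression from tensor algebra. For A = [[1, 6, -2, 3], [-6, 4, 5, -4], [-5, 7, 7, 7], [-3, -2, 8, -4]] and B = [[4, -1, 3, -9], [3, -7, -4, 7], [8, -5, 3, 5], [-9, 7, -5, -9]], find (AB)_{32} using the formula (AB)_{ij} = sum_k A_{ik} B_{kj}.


(AB)_{ij} = sum_k A_{ik} B_{kj}.
For i=3, j=2:
A_{31} * B_{12} = -5 * -1 = 5
A_{32} * B_{22} = 7 * -7 = -49
A_{33} * B_{32} = 7 * -5 = -35
A_{34} * B_{42} = 7 * 7 = 49
Sum = 5 + -49 + -35 + 49 = -30

-30


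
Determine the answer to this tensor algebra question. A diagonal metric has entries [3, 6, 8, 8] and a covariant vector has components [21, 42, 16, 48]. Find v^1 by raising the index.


To raise an index with a diagonal metric: v^i = v_i / g_{ii}.
For index 1: v_1 = 21, g_{11} = 3
v^1 = 21 / 3 = 7

7


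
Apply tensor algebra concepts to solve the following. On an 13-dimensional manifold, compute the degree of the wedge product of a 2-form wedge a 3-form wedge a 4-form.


The degree of a wedge product is the sum of the degrees of the individual forms.
Degrees: 2, 3, 4
Total degree = 2 + 3 + 4 = 9

9


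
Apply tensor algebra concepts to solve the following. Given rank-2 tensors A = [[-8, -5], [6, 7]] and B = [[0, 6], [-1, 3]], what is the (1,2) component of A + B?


Tensor addition is component-wise: (A + B)_{ij} = A_{ij} + B_{ij}.
A_{12} = -5
B_{12} = 6
(A + B)_{12} = -5 + 6 = 1

1


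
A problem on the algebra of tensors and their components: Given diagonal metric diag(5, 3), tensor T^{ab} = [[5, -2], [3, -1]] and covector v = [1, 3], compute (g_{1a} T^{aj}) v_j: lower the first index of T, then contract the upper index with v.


Step 1: lower the first index. For a diagonal metric, g_{ia} T^{aj} = g_{ii} T^{ij} (no sum on i).
g_{11} = 5
S_1{}^1 = 5 * T^{11} = 5 * 5 = 25
S_1{}^2 = 5 * T^{12} = 5 * -2 = -10
Step 2: contract S_1{}^j with v_j.
S_1{}^1 * v_1 = 25 * 1 = 25
S_1{}^2 * v_2 = -10 * 3 = -30
Result = 25 + -30 = -5

-5


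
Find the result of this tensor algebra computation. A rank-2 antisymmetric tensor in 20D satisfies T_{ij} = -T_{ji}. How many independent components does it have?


An antisymmetric rank-2 tensor satisfies A_{ij} = -A_{ji}, so diagonal entries are zero.
The independent components are the upper-triangular entries: C(n, 2) = n(n-1)/2.
n = 20
C(20, 2) = 20 * 19 / 2 = 380 / 2 = 190

190


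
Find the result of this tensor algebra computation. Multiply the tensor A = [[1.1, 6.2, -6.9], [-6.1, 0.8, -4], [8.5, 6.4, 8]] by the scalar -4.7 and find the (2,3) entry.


Scalar multiplication: (cA)_{ij} = c * A_{ij}.
c = -4.7
A_{23} = -4
(cA)_{23} = -4.7 * -4 = 18.8

18.8


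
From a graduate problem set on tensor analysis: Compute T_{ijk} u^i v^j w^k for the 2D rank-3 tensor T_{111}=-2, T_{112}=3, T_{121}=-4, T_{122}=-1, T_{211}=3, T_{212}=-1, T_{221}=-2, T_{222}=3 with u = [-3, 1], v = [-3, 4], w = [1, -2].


S = sum over i,j,k of T_{ijk} u_i v_j w_k. Expanding all 8 terms:
T_{111}*u_1*v_1*w_1 = -2*-3*-3*1 = -18  (running total: -18)
T_{112}*u_1*v_1*w_2 = 3*-3*-3*-2 = -54  (running total: -72)
T_{121}*u_1*v_2*w_1 = -4*-3*4*1 = 48  (running total: -24)
T_{122}*u_1*v_2*w_2 = -1*-3*4*-2 = -24  (running total: -48)
T_{211}*u_2*v_1*w_1 = 3*1*-3*1 = -9  (running total: -57)
T_{212}*u_2*v_1*w_2 = -1*1*-3*-2 = -6  (running total: -63)
T_{221}*u_2*v_2*w_1 = -2*1*4*1 = -8  (running total: -71)
T_{222}*u_2*v_2*w_2 = 3*1*4*-2 = -24  (running total: -95)
S = -95

-95


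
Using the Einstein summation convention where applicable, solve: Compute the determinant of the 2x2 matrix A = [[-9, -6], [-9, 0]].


For a 2x2 matrix [[a, b], [c, d]], det = a*d - b*c.
a = -9, b = -6, c = -9, d = 0
a*d = -9 * 0 = 0
b*c = -6 * -9 = 54
det = 0 - 54 = -54

-54


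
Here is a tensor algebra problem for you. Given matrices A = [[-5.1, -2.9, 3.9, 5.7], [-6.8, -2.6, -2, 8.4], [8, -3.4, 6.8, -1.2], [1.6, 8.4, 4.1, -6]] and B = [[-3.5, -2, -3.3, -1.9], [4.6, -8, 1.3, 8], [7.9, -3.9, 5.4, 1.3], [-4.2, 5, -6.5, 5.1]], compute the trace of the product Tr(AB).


Tr(AB) = sum_i (AB)_{ii} where (AB)_{ii} = sum_k A_{ik} B_{ki}.
(AB)_{11} = -5.1*-3.5 + -2.9*4.6 + 3.9*7.9 + 5.7*-4.2 = 11.38
(AB)_{22} = -6.8*-2 + -2.6*-8 + -2*-3.9 + 8.4*5 = 84.2
(AB)_{33} = 8*-3.3 + -3.4*1.3 + 6.8*5.4 + -1.2*-6.5 = 13.7
(AB)_{44} = 1.6*-1.9 + 8.4*8 + 4.1*1.3 + -6*5.1 = 38.89
Tr(AB) = 11.38 + 84.2 + 13.7 + 38.89 = 148.17

148.17


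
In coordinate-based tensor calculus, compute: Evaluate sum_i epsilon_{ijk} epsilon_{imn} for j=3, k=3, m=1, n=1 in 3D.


Using the identity: epsilon_{ijk} epsilon_{imn} = delta_{jm} delta_{kn} - delta_{jn} delta_{km}.
delta_{31} = 0
delta_{31} = 0
delta_{31} = 0
delta_{31} = 0
Result = 0 * 0 - 0 * 0 = 0 - 0 = 0

0


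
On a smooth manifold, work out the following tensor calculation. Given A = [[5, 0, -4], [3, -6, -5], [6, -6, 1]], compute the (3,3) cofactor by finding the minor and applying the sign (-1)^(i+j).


To find cofactor C_{33}, delete row 3 and column 3.
The resulting 2x2 submatrix is: [[5, 0], [3, -6]]
Minor M_{33} = 5*-6 - 0*3
  = -30 - 0 = -30
Sign = (-1)^(3+3) = (-1)^6 = 1
Cofactor C_{33} = 1 * -30 = -30

-30


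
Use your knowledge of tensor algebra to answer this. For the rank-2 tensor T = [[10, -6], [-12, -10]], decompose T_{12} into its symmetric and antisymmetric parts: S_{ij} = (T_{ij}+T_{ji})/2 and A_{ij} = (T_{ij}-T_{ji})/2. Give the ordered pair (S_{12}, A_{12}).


T_{12} = -6
T_{21} = -12
S_{12} = (-6 + -12)/2 = -18/2 = -9
A_{12} = (-6 - -12)/2 = 6/2 = 3
Check: S + A = -9 + 3 = -6 = T_{12}.

(-9, 3)


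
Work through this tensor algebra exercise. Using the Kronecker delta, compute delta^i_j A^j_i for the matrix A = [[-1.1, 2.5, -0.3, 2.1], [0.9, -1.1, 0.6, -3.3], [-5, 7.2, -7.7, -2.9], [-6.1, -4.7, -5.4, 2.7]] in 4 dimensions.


The contraction (trace) of a rank-2 tensor is the sum of its diagonal elements.
Diagonal entries: A[1,1] = -1.1, A[2,2] = -1.1, A[3,3] = -7.7, A[4,4] = 2.7
Tr(A) = -1.1 + -1.1 + -7.7 + 2.7 = -7.2

-7.2


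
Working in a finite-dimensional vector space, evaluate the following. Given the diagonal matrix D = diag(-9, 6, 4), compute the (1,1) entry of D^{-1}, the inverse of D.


For a diagonal matrix, the inverse has entries (D^{-1})_{ii} = 1/d_{ii}.
The diagonal entries are: d_{11} = -9, d_{22} = 6, d_{33} = 4
We need (D^{-1})_{11} = 1/d_{11} = 1/-9 = -1/9

-1/9


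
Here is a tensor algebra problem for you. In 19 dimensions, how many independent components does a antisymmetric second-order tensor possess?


A antisymmetric rank-2 tensor in d dimensions has d(d-1)/2 independent components.
d = 19
d(d-1)/2 = 19 * 18 / 2 = 342 / 2 = 171

171


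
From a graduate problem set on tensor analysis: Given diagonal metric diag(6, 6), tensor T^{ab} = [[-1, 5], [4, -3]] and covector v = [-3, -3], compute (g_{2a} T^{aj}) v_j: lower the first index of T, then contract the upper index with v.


Step 1: lower the first index. For a diagonal metric, g_{ia} T^{aj} = g_{ii} T^{ij} (no sum on i).
g_{22} = 6
S_2{}^1 = 6 * T^{21} = 6 * 4 = 24
S_2{}^2 = 6 * T^{22} = 6 * -3 = -18
Step 2: contract S_2{}^j with v_j.
S_2{}^1 * v_1 = 24 * -3 = -72
S_2{}^2 * v_2 = -18 * -3 = 54
Result = -72 + 54 = -18

-18
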